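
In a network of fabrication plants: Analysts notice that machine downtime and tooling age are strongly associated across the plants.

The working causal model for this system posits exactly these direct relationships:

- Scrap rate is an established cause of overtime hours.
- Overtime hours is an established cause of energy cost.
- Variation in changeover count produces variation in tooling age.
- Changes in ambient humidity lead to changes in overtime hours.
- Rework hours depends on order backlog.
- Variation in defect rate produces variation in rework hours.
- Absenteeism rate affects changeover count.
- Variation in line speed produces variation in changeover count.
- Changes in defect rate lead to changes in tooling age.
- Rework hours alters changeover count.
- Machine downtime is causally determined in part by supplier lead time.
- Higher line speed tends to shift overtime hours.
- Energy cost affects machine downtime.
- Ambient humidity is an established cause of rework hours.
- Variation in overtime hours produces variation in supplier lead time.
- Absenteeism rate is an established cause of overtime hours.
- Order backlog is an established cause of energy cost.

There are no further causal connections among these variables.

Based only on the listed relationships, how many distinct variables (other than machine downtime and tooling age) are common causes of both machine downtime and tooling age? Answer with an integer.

4

The common causes are: absenteeism rate (to machine downtime via absenteeism rate → overtime hours → energy cost → machine downtime; to tooling age via absenteeism rate → changeover count → tooling age); ambient humidity (to machine downtime via ambient humidity → overtime hours → energy cost → machine downtime; to tooling age via ambient humidity → rework hours → changeover count → tooling age); line speed (to machine downtime via line speed → overtime hours → energy cost → machine downtime; to tooling age via line speed → changeover count → tooling age); order backlog (to machine downtime via order backlog → energy cost → machine downtime; to tooling age via order backlog → rework hours → changeover count → tooling age).
Every other variable lacks a causal path to at least one of machine downtime and tooling age.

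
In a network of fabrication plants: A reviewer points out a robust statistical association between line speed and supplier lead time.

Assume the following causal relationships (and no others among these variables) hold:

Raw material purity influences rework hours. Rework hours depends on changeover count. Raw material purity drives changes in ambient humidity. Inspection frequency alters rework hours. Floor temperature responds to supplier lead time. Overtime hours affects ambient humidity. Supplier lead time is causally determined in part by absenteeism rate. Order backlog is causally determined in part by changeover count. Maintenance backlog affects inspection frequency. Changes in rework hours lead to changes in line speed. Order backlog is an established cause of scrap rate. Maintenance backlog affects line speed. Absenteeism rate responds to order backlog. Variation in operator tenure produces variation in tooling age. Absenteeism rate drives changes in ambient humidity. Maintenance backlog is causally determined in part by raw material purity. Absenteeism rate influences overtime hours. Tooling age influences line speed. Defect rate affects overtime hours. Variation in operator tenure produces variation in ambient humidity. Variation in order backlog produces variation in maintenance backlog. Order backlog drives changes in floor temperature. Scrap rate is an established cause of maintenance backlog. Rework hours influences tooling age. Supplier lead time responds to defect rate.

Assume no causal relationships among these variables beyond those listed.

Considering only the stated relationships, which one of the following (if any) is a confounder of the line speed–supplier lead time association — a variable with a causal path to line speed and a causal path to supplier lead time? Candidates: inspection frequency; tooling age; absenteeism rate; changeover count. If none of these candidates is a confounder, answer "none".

changeover count

Changeover count causes line speed (changeover count → rework hours → line speed) and also causes supplier lead time (changeover count → order backlog → absenteeism rate → supplier lead time); it is a common cause of both.
Each of the other candidates lacks a causal path to at least one of line speed and supplier lead time, so they do not confound the relationship.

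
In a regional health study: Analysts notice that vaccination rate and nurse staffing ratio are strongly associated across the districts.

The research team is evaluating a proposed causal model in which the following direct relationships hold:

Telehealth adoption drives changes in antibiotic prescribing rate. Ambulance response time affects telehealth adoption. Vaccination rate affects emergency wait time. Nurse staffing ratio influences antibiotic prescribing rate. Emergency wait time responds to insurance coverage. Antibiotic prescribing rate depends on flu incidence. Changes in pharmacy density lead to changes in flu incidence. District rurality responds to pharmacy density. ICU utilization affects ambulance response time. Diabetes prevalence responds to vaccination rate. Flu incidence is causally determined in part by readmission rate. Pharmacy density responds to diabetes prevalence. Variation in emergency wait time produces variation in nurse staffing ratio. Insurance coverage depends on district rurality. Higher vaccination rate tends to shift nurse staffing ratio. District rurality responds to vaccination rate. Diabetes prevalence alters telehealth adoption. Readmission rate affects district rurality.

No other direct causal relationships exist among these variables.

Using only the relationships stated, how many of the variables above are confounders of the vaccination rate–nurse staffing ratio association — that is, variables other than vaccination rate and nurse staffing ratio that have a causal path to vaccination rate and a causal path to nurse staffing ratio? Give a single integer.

0

No listed variable has a causal path to both vaccination rate and nurse staffing ratio, so there are no common causes.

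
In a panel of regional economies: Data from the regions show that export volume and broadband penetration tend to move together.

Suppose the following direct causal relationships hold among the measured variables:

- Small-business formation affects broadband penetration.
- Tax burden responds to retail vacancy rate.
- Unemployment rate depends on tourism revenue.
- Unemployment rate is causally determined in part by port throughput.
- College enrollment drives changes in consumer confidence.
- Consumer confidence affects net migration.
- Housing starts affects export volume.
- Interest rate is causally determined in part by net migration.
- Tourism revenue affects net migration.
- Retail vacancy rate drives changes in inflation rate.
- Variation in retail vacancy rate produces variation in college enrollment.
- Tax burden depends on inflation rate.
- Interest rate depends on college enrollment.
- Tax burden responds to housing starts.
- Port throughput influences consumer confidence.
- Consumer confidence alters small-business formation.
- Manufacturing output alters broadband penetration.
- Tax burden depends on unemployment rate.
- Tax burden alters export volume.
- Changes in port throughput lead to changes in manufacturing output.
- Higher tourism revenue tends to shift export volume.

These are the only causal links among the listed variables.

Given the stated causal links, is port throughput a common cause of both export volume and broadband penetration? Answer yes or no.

Port throughput has a causal path to export volume (port throughput → unemployment rate → tax burden → export volume) and to broadband penetration (port throughput → manufacturing output → broadband penetration), so it is a common cause of both — a confounder.

yes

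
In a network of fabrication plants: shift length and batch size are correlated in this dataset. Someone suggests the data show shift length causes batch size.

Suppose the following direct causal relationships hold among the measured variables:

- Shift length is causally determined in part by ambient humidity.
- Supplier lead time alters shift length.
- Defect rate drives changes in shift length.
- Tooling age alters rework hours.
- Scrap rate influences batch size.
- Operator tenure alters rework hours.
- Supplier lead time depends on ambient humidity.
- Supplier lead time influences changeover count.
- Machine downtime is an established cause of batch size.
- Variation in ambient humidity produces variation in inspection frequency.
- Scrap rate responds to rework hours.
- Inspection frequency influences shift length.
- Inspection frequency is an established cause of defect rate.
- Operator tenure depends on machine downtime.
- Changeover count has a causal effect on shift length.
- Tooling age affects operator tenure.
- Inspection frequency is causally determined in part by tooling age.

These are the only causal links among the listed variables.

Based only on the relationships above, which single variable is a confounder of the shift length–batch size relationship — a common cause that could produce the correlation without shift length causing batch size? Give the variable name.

Tooling age has a causal path to shift length (tooling age → inspection frequency → shift length) and a separate causal path to batch size (tooling age → rework hours → scrap rate → batch size), so it is a common cause of both.
No stated relationship gives shift length a causal route to batch size, so the correlation is explained by the shared upstream cause rather than a direct effect.

tooling age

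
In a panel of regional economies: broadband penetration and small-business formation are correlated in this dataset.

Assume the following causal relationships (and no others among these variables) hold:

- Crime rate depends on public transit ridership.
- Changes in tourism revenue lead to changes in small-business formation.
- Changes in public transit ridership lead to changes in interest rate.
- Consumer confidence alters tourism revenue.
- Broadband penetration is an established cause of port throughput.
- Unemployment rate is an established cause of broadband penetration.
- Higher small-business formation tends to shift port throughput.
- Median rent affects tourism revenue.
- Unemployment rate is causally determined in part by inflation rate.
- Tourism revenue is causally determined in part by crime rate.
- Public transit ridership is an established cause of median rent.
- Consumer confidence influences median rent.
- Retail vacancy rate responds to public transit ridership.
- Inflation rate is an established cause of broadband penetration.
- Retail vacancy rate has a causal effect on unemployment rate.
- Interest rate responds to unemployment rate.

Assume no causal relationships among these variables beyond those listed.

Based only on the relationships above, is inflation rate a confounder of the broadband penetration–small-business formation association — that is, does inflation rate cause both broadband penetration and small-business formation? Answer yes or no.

Inflation rate has no stated causal path to small-business formation. A confounder must cause both variables, so inflation rate does not qualify.

no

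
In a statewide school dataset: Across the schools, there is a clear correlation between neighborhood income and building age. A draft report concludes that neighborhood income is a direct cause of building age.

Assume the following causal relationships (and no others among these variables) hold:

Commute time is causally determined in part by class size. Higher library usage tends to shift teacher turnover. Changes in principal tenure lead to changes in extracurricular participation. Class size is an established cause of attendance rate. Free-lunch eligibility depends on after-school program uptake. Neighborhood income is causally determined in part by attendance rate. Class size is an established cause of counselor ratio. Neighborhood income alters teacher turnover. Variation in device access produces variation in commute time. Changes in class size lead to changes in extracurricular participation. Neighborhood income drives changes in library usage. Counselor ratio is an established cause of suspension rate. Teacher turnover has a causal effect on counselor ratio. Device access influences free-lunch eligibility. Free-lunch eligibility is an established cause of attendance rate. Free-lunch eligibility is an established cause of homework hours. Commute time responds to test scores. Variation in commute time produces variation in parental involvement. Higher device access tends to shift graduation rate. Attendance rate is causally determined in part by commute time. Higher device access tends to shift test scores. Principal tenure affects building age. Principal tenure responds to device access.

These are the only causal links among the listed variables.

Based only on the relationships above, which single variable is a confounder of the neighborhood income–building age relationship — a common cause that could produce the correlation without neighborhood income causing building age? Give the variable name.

device access

Device access has a causal path to neighborhood income (device access → free-lunch eligibility → attendance rate → neighborhood income) and a separate causal path to building age (device access → principal tenure → building age), so it is a common cause of both.
No stated relationship gives neighborhood income a causal route to building age, so the correlation is explained by the shared upstream cause rather than a direct effect.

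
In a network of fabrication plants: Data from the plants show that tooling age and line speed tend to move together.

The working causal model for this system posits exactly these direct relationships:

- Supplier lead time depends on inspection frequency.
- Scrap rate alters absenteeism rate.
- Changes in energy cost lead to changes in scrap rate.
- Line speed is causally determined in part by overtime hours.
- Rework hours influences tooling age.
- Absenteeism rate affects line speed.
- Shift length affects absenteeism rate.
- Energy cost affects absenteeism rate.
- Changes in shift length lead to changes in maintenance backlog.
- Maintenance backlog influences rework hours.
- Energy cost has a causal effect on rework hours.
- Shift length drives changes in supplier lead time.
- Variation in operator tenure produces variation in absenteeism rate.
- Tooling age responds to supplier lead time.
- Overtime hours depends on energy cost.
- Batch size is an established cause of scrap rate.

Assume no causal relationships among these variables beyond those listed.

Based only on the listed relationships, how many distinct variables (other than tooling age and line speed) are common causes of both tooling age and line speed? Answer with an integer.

The common causes are: energy cost (to tooling age via energy cost → rework hours → tooling age; to line speed via energy cost → absenteeism rate → line speed); shift length (to tooling age via shift length → supplier lead time → tooling age; to line speed via shift length → absenteeism rate → line speed).
Every other variable lacks a causal path to at least one of tooling age and line speed.

2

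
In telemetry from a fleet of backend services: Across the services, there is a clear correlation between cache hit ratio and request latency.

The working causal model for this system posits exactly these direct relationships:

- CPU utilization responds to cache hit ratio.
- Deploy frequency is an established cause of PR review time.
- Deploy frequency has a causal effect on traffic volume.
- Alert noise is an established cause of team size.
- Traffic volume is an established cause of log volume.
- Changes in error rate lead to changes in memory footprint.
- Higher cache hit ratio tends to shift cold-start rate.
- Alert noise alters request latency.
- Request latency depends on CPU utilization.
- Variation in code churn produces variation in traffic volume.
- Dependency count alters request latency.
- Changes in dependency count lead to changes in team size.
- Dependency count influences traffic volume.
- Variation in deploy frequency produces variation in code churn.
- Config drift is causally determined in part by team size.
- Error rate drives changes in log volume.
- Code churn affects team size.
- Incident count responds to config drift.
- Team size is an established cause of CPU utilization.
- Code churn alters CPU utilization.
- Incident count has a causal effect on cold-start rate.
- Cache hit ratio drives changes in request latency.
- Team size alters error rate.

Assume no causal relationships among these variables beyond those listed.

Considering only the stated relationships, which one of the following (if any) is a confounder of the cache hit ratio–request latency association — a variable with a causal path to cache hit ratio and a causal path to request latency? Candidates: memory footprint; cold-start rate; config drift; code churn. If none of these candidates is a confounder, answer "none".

None of the listed candidates has causal paths to both cache hit ratio and request latency in the stated relationships, so none is a common cause.

none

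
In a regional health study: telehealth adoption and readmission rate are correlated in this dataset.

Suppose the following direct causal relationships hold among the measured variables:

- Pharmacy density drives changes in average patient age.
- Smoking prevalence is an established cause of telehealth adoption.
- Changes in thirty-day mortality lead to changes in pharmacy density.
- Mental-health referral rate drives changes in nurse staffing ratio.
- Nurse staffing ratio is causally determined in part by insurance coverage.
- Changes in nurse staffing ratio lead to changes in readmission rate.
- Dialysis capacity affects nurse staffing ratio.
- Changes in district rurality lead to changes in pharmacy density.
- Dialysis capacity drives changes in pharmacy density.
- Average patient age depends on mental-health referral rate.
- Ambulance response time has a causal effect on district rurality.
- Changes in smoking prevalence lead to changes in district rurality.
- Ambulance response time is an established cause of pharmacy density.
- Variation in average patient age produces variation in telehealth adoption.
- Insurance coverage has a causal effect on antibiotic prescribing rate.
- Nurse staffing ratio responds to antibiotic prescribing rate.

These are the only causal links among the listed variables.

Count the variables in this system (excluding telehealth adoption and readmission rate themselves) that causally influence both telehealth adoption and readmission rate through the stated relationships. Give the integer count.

The common causes are: dialysis capacity (to telehealth adoption via dialysis capacity → pharmacy density → average patient age → telehealth adoption; to readmission rate via dialysis capacity → nurse staffing ratio → readmission rate); mental-health referral rate (to telehealth adoption via mental-health referral rate → average patient age → telehealth adoption; to readmission rate via mental-health referral rate → nurse staffing ratio → readmission rate).
Every other variable lacks a causal path to at least one of telehealth adoption and readmission rate.

2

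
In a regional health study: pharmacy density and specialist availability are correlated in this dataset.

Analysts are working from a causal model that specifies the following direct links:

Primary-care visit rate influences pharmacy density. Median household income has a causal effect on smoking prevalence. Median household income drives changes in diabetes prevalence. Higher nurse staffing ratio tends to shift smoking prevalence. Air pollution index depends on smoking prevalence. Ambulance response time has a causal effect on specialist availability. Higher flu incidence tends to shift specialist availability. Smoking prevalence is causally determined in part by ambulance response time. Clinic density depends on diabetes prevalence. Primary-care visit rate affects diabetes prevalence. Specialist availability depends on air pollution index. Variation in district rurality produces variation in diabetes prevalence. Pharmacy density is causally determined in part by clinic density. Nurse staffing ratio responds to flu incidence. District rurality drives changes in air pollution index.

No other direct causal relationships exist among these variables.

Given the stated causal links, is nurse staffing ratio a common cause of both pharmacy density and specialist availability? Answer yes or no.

no

Nurse staffing ratio has no stated causal path to pharmacy density. A confounder must cause both variables, so nurse staffing ratio does not qualify.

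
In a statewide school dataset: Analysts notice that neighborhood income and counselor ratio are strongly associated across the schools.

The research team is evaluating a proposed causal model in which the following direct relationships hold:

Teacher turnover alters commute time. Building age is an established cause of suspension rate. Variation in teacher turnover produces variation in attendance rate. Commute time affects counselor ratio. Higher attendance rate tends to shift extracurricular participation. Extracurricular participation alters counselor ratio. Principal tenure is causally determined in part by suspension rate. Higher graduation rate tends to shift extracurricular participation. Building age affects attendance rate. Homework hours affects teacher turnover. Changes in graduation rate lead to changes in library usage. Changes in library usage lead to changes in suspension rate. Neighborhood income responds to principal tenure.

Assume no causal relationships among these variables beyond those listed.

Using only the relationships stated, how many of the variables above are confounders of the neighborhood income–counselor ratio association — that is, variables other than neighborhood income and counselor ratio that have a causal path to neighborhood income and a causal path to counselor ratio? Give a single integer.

2

The common causes are: building age (to neighborhood income via building age → suspension rate → principal tenure → neighborhood income; to counselor ratio via building age → attendance rate → extracurricular participation → counselor ratio); graduation rate (to neighborhood income via graduation rate → library usage → suspension rate → principal tenure → neighborhood income; to counselor ratio via graduation rate → extracurricular participation → counselor ratio).
Every other variable lacks a causal path to at least one of neighborhood income and counselor ratio.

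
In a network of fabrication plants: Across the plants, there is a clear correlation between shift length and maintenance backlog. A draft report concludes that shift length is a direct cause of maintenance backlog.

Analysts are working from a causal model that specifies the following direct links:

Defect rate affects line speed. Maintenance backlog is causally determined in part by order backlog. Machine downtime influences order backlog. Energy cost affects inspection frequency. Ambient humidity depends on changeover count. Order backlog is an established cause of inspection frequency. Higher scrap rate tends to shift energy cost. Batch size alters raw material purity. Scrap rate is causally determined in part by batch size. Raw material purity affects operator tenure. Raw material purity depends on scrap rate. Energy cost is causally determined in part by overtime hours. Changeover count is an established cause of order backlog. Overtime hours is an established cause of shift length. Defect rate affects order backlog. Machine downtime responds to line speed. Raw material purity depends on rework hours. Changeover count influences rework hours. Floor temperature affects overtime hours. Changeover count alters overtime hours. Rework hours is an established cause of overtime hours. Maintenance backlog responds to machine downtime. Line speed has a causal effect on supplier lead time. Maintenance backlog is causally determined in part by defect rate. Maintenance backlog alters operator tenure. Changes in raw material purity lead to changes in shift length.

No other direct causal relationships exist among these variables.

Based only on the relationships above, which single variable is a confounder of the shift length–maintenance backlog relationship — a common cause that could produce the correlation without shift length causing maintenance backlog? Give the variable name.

Changeover count has a causal path to shift length (changeover count → overtime hours → shift length) and a separate causal path to maintenance backlog (changeover count → order backlog → maintenance backlog), so it is a common cause of both.
No stated relationship gives shift length a causal route to maintenance backlog, so the correlation is explained by the shared upstream cause rather than a direct effect.

changeover count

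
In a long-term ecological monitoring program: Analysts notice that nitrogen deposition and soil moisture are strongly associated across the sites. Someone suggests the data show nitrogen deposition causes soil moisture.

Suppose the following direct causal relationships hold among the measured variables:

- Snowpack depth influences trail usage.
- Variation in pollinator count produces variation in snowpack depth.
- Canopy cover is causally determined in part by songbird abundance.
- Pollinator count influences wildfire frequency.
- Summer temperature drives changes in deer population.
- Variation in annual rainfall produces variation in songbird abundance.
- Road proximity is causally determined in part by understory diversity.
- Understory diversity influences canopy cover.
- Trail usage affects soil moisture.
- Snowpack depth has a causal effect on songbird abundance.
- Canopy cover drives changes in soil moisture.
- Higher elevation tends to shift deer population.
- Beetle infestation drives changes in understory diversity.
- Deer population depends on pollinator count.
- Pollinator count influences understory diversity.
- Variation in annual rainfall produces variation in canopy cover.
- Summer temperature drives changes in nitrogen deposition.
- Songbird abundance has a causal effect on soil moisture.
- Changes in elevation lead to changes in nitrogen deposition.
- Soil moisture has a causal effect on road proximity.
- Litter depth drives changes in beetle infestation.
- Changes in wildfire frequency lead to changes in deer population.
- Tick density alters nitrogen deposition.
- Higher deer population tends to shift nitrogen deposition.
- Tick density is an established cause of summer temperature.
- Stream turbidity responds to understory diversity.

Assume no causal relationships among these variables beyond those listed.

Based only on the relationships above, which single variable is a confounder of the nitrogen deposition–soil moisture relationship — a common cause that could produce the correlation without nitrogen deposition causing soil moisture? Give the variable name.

Pollinator count has a causal path to nitrogen deposition (pollinator count → deer population → nitrogen deposition) and a separate causal path to soil moisture (pollinator count → snowpack depth → trail usage → soil moisture), so it is a common cause of both.
No stated relationship gives nitrogen deposition a causal route to soil moisture, so the correlation is explained by the shared upstream cause rather than a direct effect.

pollinator count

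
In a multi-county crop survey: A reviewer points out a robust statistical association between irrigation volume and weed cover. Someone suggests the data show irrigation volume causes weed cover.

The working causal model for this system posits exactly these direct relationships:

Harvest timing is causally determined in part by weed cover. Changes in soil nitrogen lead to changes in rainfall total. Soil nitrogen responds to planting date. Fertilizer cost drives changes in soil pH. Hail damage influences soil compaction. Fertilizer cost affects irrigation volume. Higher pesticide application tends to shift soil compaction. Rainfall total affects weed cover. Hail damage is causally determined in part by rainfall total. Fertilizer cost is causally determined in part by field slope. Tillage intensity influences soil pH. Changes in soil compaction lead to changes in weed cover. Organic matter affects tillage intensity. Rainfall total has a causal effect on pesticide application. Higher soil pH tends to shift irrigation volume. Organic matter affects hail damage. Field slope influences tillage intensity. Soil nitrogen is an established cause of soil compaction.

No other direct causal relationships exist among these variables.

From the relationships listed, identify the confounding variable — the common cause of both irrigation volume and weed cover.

organic matter

Organic matter has a causal path to irrigation volume (organic matter → tillage intensity → soil pH → irrigation volume) and a separate causal path to weed cover (organic matter → hail damage → soil compaction → weed cover), so it is a common cause of both.
No stated relationship gives irrigation volume a causal route to weed cover, so the correlation is explained by the shared upstream cause rather than a direct effect.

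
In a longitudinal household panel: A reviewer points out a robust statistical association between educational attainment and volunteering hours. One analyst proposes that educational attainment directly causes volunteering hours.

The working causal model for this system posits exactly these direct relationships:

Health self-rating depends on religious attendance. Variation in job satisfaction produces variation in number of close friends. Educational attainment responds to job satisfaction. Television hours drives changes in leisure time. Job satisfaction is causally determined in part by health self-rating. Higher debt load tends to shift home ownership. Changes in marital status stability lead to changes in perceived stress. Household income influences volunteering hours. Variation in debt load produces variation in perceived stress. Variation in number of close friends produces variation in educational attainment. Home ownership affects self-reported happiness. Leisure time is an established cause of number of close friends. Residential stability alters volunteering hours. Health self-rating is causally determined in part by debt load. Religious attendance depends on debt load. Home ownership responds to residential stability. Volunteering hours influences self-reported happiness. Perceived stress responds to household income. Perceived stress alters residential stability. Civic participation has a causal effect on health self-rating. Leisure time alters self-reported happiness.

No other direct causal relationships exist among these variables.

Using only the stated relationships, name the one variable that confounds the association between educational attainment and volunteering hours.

debt load

Debt load has a causal path to educational attainment (debt load → health self-rating → job satisfaction → educational attainment) and a separate causal path to volunteering hours (debt load → perceived stress → residential stability → volunteering hours), so it is a common cause of both.
No stated relationship gives educational attainment a causal route to volunteering hours, so the correlation is explained by the shared upstream cause rather than a direct effect.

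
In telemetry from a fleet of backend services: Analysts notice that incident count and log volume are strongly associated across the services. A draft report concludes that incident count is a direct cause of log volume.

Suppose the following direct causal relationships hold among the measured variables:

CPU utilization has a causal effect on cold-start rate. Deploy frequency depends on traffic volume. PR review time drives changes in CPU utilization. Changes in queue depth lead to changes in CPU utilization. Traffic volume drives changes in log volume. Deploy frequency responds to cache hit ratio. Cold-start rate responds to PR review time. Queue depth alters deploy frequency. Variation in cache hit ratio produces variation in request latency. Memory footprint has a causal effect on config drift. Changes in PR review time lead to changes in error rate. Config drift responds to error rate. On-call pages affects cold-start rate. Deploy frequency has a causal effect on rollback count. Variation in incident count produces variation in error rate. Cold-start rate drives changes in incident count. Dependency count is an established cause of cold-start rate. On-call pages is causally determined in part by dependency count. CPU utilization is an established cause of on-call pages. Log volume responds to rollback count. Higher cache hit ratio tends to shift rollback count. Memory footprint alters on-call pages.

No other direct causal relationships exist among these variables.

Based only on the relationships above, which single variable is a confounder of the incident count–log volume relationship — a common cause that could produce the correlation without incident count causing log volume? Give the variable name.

queue depth

Queue depth has a causal path to incident count (queue depth → CPU utilization → cold-start rate → incident count) and a separate causal path to log volume (queue depth → deploy frequency → rollback count → log volume), so it is a common cause of both.
No stated relationship gives incident count a causal route to log volume, so the correlation is explained by the shared upstream cause rather than a direct effect.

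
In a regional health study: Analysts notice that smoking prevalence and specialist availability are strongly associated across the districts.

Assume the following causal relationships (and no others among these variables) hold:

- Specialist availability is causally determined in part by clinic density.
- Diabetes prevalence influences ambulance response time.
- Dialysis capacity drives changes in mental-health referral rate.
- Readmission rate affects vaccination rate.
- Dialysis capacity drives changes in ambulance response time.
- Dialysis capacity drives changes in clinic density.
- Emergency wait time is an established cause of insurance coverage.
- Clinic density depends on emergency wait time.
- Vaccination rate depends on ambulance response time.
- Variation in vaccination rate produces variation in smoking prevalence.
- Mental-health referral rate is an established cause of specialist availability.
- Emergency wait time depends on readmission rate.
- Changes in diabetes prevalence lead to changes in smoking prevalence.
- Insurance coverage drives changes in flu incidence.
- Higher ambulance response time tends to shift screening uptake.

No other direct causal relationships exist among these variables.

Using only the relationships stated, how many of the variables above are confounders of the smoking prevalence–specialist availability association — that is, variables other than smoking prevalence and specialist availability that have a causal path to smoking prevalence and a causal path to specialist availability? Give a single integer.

The common causes are: dialysis capacity (to smoking prevalence via dialysis capacity → ambulance response time → vaccination rate → smoking prevalence; to specialist availability via dialysis capacity → clinic density → specialist availability); readmission rate (to smoking prevalence via readmission rate → vaccination rate → smoking prevalence; to specialist availability via readmission rate → emergency wait time → clinic density → specialist availability).
Every other variable lacks a causal path to at least one of smoking prevalence and specialist availability.

2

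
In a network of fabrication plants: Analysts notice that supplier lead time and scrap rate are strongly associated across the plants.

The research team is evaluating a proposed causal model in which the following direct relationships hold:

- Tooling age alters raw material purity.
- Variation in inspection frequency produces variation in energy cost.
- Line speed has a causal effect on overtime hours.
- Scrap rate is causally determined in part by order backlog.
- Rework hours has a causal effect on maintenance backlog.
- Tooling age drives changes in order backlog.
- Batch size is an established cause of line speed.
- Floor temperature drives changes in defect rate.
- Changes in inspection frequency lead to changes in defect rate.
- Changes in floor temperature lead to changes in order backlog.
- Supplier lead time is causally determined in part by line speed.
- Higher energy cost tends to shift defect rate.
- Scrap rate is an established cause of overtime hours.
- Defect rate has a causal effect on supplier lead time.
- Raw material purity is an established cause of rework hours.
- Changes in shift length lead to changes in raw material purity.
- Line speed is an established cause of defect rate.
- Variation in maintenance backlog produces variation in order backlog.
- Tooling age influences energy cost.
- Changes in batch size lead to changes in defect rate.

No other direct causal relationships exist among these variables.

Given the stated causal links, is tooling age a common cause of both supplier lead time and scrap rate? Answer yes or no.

yes

Tooling age has a causal path to supplier lead time (tooling age → energy cost → defect rate → supplier lead time) and to scrap rate (tooling age → order backlog → scrap rate), so it is a common cause of both — a confounder.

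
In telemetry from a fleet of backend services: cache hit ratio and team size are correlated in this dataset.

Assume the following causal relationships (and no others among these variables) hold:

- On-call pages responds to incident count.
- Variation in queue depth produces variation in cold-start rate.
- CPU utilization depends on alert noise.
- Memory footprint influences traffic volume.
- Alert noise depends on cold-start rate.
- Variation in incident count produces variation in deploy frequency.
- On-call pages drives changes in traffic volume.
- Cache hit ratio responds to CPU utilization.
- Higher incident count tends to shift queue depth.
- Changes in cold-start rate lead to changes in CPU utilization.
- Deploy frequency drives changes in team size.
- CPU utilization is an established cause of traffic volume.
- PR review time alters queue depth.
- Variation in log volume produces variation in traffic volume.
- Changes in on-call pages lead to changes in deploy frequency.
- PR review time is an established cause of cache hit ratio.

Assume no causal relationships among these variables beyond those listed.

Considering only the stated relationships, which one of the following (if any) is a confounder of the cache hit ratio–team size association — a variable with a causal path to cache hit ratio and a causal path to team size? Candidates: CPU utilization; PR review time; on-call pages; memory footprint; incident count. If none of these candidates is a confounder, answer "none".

Incident count causes cache hit ratio (incident count → queue depth → cold-start rate → CPU utilization → cache hit ratio) and also causes team size (incident count → deploy frequency → team size); it is a common cause of both.
Each of the other candidates lacks a causal path to at least one of cache hit ratio and team size, so they do not confound the relationship.

incident count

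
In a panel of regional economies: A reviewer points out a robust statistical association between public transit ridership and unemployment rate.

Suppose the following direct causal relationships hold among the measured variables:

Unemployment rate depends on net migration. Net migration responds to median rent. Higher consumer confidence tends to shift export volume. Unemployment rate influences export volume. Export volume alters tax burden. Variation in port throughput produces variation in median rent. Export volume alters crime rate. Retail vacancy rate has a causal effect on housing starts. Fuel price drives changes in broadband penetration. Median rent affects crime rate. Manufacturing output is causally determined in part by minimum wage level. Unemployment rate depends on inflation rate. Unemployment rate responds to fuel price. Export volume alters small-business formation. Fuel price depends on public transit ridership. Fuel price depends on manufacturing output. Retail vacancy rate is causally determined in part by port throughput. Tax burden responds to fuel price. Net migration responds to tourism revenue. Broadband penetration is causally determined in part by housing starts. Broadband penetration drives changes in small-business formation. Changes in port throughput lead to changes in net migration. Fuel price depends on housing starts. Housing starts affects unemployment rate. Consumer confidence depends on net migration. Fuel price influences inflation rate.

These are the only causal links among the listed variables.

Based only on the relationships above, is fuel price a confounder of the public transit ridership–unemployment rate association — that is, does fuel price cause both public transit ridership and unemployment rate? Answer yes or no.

no

Fuel price has no stated causal path to public transit ridership. A confounder must cause both variables, so fuel price does not qualify.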